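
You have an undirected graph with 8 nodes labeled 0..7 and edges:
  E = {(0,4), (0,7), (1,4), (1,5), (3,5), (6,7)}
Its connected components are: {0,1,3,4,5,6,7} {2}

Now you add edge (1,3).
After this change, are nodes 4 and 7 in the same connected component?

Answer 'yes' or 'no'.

Answer: yes

Derivation:
Initial components: {0,1,3,4,5,6,7} {2}
Adding edge (1,3): both already in same component {0,1,3,4,5,6,7}. No change.
New components: {0,1,3,4,5,6,7} {2}
Are 4 and 7 in the same component? yes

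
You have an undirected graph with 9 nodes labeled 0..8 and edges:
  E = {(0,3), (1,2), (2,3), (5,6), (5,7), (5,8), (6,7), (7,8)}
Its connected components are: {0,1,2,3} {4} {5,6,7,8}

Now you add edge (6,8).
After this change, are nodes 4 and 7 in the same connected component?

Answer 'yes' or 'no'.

Answer: no

Derivation:
Initial components: {0,1,2,3} {4} {5,6,7,8}
Adding edge (6,8): both already in same component {5,6,7,8}. No change.
New components: {0,1,2,3} {4} {5,6,7,8}
Are 4 and 7 in the same component? no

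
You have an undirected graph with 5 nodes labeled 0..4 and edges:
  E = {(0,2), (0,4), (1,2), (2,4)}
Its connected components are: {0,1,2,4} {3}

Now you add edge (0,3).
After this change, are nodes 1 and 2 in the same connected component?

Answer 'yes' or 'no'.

Answer: yes

Derivation:
Initial components: {0,1,2,4} {3}
Adding edge (0,3): merges {0,1,2,4} and {3}.
New components: {0,1,2,3,4}
Are 1 and 2 in the same component? yes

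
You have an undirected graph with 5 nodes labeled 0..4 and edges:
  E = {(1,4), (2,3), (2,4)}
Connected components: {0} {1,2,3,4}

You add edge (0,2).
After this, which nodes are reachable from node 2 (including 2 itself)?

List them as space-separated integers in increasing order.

Answer: 0 1 2 3 4

Derivation:
Before: nodes reachable from 2: {1,2,3,4}
Adding (0,2): merges 2's component with another. Reachability grows.
After: nodes reachable from 2: {0,1,2,3,4}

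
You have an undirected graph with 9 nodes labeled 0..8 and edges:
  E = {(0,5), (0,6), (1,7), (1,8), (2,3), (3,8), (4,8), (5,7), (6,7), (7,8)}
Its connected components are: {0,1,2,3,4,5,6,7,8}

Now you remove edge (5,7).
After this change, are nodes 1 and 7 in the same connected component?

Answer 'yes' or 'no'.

Answer: yes

Derivation:
Initial components: {0,1,2,3,4,5,6,7,8}
Removing edge (5,7): not a bridge — component count unchanged at 1.
New components: {0,1,2,3,4,5,6,7,8}
Are 1 and 7 in the same component? yes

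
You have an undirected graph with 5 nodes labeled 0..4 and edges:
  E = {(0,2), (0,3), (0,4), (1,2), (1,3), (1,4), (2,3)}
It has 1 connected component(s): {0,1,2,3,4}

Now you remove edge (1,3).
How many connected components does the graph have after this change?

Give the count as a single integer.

Initial component count: 1
Remove (1,3): not a bridge. Count unchanged: 1.
  After removal, components: {0,1,2,3,4}
New component count: 1

Answer: 1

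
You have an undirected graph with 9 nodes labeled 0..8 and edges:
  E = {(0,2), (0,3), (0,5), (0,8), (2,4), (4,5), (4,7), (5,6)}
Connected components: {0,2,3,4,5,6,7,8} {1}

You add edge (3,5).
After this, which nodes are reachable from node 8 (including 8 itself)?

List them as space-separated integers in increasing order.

Before: nodes reachable from 8: {0,2,3,4,5,6,7,8}
Adding (3,5): both endpoints already in same component. Reachability from 8 unchanged.
After: nodes reachable from 8: {0,2,3,4,5,6,7,8}

Answer: 0 2 3 4 5 6 7 8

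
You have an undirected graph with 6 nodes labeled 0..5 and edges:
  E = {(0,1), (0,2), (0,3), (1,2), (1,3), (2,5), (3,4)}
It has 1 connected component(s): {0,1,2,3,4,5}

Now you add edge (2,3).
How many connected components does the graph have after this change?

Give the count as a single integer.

Initial component count: 1
Add (2,3): endpoints already in same component. Count unchanged: 1.
New component count: 1

Answer: 1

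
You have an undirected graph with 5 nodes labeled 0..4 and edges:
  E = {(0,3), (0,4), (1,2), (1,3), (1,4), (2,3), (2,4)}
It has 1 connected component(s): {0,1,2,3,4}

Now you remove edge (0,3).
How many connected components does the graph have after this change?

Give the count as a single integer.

Answer: 1

Derivation:
Initial component count: 1
Remove (0,3): not a bridge. Count unchanged: 1.
  After removal, components: {0,1,2,3,4}
New component count: 1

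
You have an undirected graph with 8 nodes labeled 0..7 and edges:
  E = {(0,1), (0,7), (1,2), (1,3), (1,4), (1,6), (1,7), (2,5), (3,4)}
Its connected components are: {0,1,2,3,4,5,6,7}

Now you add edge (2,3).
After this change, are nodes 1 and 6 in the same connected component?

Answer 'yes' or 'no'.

Answer: yes

Derivation:
Initial components: {0,1,2,3,4,5,6,7}
Adding edge (2,3): both already in same component {0,1,2,3,4,5,6,7}. No change.
New components: {0,1,2,3,4,5,6,7}
Are 1 and 6 in the same component? yes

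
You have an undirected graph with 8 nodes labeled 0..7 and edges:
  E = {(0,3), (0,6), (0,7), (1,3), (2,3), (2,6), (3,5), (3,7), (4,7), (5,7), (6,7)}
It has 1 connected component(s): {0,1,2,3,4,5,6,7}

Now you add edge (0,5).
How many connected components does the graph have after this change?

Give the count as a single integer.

Initial component count: 1
Add (0,5): endpoints already in same component. Count unchanged: 1.
New component count: 1

Answer: 1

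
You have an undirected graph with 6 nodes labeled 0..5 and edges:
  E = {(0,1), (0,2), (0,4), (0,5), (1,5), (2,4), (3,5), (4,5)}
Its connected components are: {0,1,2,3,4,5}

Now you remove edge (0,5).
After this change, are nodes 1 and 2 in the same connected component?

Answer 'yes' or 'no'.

Initial components: {0,1,2,3,4,5}
Removing edge (0,5): not a bridge — component count unchanged at 1.
New components: {0,1,2,3,4,5}
Are 1 and 2 in the same component? yes

Answer: yes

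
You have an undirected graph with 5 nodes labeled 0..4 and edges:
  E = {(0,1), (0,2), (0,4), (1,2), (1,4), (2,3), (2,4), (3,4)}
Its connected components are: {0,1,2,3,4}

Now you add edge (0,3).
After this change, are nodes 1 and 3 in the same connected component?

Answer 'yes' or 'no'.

Initial components: {0,1,2,3,4}
Adding edge (0,3): both already in same component {0,1,2,3,4}. No change.
New components: {0,1,2,3,4}
Are 1 and 3 in the same component? yes

Answer: yes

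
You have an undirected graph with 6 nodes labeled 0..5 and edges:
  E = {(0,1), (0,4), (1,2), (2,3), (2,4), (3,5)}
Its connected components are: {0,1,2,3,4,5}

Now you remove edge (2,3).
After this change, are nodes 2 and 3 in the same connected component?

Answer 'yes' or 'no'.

Answer: no

Derivation:
Initial components: {0,1,2,3,4,5}
Removing edge (2,3): it was a bridge — component count 1 -> 2.
New components: {0,1,2,4} {3,5}
Are 2 and 3 in the same component? no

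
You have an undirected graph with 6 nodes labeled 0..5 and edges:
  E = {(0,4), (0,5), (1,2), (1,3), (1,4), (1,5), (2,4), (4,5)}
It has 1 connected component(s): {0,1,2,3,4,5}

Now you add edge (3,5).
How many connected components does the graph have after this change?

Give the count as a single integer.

Initial component count: 1
Add (3,5): endpoints already in same component. Count unchanged: 1.
New component count: 1

Answer: 1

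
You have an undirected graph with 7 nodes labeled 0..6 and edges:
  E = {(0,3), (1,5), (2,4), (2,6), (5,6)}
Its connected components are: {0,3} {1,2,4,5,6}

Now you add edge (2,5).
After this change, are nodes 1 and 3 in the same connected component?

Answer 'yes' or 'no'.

Answer: no

Derivation:
Initial components: {0,3} {1,2,4,5,6}
Adding edge (2,5): both already in same component {1,2,4,5,6}. No change.
New components: {0,3} {1,2,4,5,6}
Are 1 and 3 in the same component? no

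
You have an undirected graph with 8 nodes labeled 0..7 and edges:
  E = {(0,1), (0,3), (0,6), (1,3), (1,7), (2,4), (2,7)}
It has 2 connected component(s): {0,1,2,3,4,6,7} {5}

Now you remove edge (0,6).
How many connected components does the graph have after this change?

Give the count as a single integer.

Initial component count: 2
Remove (0,6): it was a bridge. Count increases: 2 -> 3.
  After removal, components: {0,1,2,3,4,7} {5} {6}
New component count: 3

Answer: 3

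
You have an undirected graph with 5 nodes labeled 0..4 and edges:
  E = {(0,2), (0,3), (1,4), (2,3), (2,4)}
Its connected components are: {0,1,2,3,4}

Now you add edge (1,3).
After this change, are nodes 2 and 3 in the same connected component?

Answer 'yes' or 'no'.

Answer: yes

Derivation:
Initial components: {0,1,2,3,4}
Adding edge (1,3): both already in same component {0,1,2,3,4}. No change.
New components: {0,1,2,3,4}
Are 2 and 3 in the same component? yes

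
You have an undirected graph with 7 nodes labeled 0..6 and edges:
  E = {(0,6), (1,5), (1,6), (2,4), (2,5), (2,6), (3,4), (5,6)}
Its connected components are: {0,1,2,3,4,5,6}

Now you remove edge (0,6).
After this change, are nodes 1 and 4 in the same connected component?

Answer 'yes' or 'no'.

Answer: yes

Derivation:
Initial components: {0,1,2,3,4,5,6}
Removing edge (0,6): it was a bridge — component count 1 -> 2.
New components: {0} {1,2,3,4,5,6}
Are 1 and 4 in the same component? yes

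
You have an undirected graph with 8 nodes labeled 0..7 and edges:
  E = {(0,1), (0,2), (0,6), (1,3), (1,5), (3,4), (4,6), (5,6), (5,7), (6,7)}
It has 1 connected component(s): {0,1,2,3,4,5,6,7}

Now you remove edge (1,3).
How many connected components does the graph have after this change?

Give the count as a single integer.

Initial component count: 1
Remove (1,3): not a bridge. Count unchanged: 1.
  After removal, components: {0,1,2,3,4,5,6,7}
New component count: 1

Answer: 1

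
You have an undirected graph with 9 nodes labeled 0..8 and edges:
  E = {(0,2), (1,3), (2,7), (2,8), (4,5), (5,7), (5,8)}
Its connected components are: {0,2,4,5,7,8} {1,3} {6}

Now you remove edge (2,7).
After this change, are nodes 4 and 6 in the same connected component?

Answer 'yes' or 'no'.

Answer: no

Derivation:
Initial components: {0,2,4,5,7,8} {1,3} {6}
Removing edge (2,7): not a bridge — component count unchanged at 3.
New components: {0,2,4,5,7,8} {1,3} {6}
Are 4 and 6 in the same component? no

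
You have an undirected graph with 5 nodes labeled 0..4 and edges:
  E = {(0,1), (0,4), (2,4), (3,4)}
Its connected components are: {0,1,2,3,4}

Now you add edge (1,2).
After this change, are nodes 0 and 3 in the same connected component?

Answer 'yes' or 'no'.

Answer: yes

Derivation:
Initial components: {0,1,2,3,4}
Adding edge (1,2): both already in same component {0,1,2,3,4}. No change.
New components: {0,1,2,3,4}
Are 0 and 3 in the same component? yes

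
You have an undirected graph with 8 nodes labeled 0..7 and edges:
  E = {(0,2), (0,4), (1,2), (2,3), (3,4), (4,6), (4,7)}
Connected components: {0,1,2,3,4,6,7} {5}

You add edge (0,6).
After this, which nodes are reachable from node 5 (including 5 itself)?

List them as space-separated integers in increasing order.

Answer: 5

Derivation:
Before: nodes reachable from 5: {5}
Adding (0,6): both endpoints already in same component. Reachability from 5 unchanged.
After: nodes reachable from 5: {5}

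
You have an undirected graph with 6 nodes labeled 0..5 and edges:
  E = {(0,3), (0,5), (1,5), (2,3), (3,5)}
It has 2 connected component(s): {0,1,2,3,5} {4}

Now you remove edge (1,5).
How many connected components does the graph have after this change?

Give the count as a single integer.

Initial component count: 2
Remove (1,5): it was a bridge. Count increases: 2 -> 3.
  After removal, components: {0,2,3,5} {1} {4}
New component count: 3

Answer: 3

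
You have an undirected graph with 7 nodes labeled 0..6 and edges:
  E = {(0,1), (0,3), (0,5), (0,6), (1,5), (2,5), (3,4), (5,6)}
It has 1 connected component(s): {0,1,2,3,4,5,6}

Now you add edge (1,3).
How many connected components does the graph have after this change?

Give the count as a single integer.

Initial component count: 1
Add (1,3): endpoints already in same component. Count unchanged: 1.
New component count: 1

Answer: 1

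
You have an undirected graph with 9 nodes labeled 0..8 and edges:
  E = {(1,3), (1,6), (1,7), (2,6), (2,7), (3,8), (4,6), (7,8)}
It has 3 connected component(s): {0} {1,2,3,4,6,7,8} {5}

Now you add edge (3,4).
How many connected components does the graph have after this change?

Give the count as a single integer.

Answer: 3

Derivation:
Initial component count: 3
Add (3,4): endpoints already in same component. Count unchanged: 3.
New component count: 3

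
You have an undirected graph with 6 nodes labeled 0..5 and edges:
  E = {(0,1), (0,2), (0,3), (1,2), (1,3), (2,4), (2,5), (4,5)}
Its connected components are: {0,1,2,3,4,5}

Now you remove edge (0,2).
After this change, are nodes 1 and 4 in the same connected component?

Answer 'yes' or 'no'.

Initial components: {0,1,2,3,4,5}
Removing edge (0,2): not a bridge — component count unchanged at 1.
New components: {0,1,2,3,4,5}
Are 1 and 4 in the same component? yes

Answer: yes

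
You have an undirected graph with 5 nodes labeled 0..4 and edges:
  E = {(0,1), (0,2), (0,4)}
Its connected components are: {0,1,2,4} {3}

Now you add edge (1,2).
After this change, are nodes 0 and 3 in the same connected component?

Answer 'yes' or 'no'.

Answer: no

Derivation:
Initial components: {0,1,2,4} {3}
Adding edge (1,2): both already in same component {0,1,2,4}. No change.
New components: {0,1,2,4} {3}
Are 0 and 3 in the same component? no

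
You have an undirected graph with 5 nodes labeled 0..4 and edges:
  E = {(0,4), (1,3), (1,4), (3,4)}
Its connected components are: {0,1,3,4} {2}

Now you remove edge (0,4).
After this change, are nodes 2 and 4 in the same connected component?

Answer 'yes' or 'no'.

Initial components: {0,1,3,4} {2}
Removing edge (0,4): it was a bridge — component count 2 -> 3.
New components: {0} {1,3,4} {2}
Are 2 and 4 in the same component? no

Answer: no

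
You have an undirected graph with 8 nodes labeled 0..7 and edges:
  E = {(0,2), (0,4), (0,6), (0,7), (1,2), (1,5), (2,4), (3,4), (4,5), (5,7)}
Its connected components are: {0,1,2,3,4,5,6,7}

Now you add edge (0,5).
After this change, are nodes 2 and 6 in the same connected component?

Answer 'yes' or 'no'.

Answer: yes

Derivation:
Initial components: {0,1,2,3,4,5,6,7}
Adding edge (0,5): both already in same component {0,1,2,3,4,5,6,7}. No change.
New components: {0,1,2,3,4,5,6,7}
Are 2 and 6 in the same component? yes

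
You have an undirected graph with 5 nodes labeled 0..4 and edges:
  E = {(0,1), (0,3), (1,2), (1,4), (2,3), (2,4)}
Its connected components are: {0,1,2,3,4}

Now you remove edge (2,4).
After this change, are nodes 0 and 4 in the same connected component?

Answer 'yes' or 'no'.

Answer: yes

Derivation:
Initial components: {0,1,2,3,4}
Removing edge (2,4): not a bridge — component count unchanged at 1.
New components: {0,1,2,3,4}
Are 0 and 4 in the same component? yes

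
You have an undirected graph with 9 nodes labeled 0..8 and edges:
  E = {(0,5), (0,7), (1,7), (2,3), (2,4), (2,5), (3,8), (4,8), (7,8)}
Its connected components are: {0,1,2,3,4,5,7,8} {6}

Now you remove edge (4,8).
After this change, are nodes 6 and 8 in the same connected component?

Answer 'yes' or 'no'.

Initial components: {0,1,2,3,4,5,7,8} {6}
Removing edge (4,8): not a bridge — component count unchanged at 2.
New components: {0,1,2,3,4,5,7,8} {6}
Are 6 and 8 in the same component? no

Answer: no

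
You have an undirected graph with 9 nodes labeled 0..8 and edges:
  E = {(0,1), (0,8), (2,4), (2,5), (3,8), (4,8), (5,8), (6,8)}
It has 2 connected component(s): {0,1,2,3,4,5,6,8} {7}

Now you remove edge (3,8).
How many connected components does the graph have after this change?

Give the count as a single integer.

Initial component count: 2
Remove (3,8): it was a bridge. Count increases: 2 -> 3.
  After removal, components: {0,1,2,4,5,6,8} {3} {7}
New component count: 3

Answer: 3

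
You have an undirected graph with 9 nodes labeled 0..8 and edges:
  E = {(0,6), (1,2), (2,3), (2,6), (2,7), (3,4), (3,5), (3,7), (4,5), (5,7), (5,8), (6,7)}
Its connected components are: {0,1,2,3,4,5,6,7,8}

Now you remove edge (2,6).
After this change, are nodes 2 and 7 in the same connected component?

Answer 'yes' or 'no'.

Initial components: {0,1,2,3,4,5,6,7,8}
Removing edge (2,6): not a bridge — component count unchanged at 1.
New components: {0,1,2,3,4,5,6,7,8}
Are 2 and 7 in the same component? yes

Answer: yes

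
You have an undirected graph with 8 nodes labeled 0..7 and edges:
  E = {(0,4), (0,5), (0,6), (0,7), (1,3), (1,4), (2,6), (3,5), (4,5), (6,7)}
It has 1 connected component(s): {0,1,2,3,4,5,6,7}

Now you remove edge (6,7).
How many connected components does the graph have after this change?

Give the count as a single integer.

Initial component count: 1
Remove (6,7): not a bridge. Count unchanged: 1.
  After removal, components: {0,1,2,3,4,5,6,7}
New component count: 1

Answer: 1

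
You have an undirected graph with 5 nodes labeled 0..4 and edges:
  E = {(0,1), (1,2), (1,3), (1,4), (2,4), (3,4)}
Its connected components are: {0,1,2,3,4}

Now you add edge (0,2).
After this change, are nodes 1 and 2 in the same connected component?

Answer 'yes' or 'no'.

Answer: yes

Derivation:
Initial components: {0,1,2,3,4}
Adding edge (0,2): both already in same component {0,1,2,3,4}. No change.
New components: {0,1,2,3,4}
Are 1 and 2 in the same component? yes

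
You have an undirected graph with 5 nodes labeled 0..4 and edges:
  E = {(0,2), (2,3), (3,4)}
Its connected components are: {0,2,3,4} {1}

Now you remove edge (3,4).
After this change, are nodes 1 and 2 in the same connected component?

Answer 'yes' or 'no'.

Answer: no

Derivation:
Initial components: {0,2,3,4} {1}
Removing edge (3,4): it was a bridge — component count 2 -> 3.
New components: {0,2,3} {1} {4}
Are 1 and 2 in the same component? no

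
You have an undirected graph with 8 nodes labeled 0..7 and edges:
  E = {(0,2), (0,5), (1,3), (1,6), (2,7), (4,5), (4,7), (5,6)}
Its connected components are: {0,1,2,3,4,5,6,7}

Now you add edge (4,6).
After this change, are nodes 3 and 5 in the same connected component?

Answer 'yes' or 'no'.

Answer: yes

Derivation:
Initial components: {0,1,2,3,4,5,6,7}
Adding edge (4,6): both already in same component {0,1,2,3,4,5,6,7}. No change.
New components: {0,1,2,3,4,5,6,7}
Are 3 and 5 in the same component? yes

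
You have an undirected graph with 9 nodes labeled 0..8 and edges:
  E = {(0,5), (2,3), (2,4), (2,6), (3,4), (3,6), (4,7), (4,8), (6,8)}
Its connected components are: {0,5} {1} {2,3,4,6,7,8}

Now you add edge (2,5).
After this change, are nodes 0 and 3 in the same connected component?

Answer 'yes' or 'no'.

Initial components: {0,5} {1} {2,3,4,6,7,8}
Adding edge (2,5): merges {2,3,4,6,7,8} and {0,5}.
New components: {0,2,3,4,5,6,7,8} {1}
Are 0 and 3 in the same component? yes

Answer: yes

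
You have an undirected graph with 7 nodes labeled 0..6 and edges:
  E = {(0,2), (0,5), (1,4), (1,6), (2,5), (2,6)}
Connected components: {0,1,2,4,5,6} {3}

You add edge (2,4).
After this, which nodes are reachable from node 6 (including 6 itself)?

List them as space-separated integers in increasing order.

Before: nodes reachable from 6: {0,1,2,4,5,6}
Adding (2,4): both endpoints already in same component. Reachability from 6 unchanged.
After: nodes reachable from 6: {0,1,2,4,5,6}

Answer: 0 1 2 4 5 6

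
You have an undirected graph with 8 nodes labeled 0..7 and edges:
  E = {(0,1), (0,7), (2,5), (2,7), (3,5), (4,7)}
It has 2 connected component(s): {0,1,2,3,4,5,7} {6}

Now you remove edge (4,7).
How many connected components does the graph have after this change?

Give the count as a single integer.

Initial component count: 2
Remove (4,7): it was a bridge. Count increases: 2 -> 3.
  After removal, components: {0,1,2,3,5,7} {4} {6}
New component count: 3

Answer: 3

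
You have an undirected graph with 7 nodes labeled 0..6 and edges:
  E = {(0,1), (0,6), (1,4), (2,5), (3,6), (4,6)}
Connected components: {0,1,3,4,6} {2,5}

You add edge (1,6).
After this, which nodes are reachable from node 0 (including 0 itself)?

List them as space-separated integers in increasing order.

Before: nodes reachable from 0: {0,1,3,4,6}
Adding (1,6): both endpoints already in same component. Reachability from 0 unchanged.
After: nodes reachable from 0: {0,1,3,4,6}

Answer: 0 1 3 4 6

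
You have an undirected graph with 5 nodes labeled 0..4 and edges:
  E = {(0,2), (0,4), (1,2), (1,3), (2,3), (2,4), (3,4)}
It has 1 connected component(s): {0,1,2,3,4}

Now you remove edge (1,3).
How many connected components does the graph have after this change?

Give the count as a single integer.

Initial component count: 1
Remove (1,3): not a bridge. Count unchanged: 1.
  After removal, components: {0,1,2,3,4}
New component count: 1

Answer: 1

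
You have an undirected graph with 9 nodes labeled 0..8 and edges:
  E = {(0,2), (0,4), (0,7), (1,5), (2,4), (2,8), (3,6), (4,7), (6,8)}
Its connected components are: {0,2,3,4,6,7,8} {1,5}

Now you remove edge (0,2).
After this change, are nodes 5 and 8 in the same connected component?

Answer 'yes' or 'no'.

Initial components: {0,2,3,4,6,7,8} {1,5}
Removing edge (0,2): not a bridge — component count unchanged at 2.
New components: {0,2,3,4,6,7,8} {1,5}
Are 5 and 8 in the same component? no

Answer: no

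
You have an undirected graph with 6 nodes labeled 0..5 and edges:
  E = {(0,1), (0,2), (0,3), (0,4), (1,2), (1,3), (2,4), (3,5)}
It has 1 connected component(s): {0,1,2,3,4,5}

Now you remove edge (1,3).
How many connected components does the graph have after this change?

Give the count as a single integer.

Initial component count: 1
Remove (1,3): not a bridge. Count unchanged: 1.
  After removal, components: {0,1,2,3,4,5}
New component count: 1

Answer: 1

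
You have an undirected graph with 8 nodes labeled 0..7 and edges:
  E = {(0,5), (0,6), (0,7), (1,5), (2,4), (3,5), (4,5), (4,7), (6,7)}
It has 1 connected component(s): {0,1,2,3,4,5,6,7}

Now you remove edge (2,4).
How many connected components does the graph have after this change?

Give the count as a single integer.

Answer: 2

Derivation:
Initial component count: 1
Remove (2,4): it was a bridge. Count increases: 1 -> 2.
  After removal, components: {0,1,3,4,5,6,7} {2}
New component count: 2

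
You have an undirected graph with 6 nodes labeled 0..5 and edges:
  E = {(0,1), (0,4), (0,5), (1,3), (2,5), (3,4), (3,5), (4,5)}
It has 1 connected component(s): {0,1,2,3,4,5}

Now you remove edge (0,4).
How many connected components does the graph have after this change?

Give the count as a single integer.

Initial component count: 1
Remove (0,4): not a bridge. Count unchanged: 1.
  After removal, components: {0,1,2,3,4,5}
New component count: 1

Answer: 1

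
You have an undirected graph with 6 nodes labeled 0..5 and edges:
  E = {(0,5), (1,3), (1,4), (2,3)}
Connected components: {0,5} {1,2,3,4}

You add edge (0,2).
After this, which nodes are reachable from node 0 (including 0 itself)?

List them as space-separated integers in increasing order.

Answer: 0 1 2 3 4 5

Derivation:
Before: nodes reachable from 0: {0,5}
Adding (0,2): merges 0's component with another. Reachability grows.
After: nodes reachable from 0: {0,1,2,3,4,5}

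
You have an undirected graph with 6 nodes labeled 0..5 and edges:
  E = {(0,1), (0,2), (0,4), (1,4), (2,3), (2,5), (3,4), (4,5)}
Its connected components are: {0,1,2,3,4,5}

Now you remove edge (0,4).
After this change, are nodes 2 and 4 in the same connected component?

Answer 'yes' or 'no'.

Initial components: {0,1,2,3,4,5}
Removing edge (0,4): not a bridge — component count unchanged at 1.
New components: {0,1,2,3,4,5}
Are 2 and 4 in the same component? yes

Answer: yes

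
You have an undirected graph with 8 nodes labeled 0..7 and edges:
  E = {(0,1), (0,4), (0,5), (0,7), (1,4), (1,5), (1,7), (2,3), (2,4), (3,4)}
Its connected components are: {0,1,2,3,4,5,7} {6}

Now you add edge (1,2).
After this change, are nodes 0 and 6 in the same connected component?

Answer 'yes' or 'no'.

Answer: no

Derivation:
Initial components: {0,1,2,3,4,5,7} {6}
Adding edge (1,2): both already in same component {0,1,2,3,4,5,7}. No change.
New components: {0,1,2,3,4,5,7} {6}
Are 0 and 6 in the same component? no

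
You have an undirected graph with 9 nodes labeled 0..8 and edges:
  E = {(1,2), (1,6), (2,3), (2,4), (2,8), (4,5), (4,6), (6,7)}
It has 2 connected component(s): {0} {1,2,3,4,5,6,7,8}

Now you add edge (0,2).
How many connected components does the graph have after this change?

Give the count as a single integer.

Answer: 1

Derivation:
Initial component count: 2
Add (0,2): merges two components. Count decreases: 2 -> 1.
New component count: 1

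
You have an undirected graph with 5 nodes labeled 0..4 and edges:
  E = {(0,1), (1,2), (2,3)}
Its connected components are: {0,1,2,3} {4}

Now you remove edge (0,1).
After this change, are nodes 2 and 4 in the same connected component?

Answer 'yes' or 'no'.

Answer: no

Derivation:
Initial components: {0,1,2,3} {4}
Removing edge (0,1): it was a bridge — component count 2 -> 3.
New components: {0} {1,2,3} {4}
Are 2 and 4 in the same component? no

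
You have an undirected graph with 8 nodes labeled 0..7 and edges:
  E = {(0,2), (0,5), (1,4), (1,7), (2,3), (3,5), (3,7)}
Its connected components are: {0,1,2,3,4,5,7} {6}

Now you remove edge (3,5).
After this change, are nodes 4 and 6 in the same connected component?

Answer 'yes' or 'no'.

Initial components: {0,1,2,3,4,5,7} {6}
Removing edge (3,5): not a bridge — component count unchanged at 2.
New components: {0,1,2,3,4,5,7} {6}
Are 4 and 6 in the same component? no

Answer: no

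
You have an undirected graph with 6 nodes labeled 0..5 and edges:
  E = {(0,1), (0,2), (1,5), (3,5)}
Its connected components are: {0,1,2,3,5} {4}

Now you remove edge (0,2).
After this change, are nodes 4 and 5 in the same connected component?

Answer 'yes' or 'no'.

Answer: no

Derivation:
Initial components: {0,1,2,3,5} {4}
Removing edge (0,2): it was a bridge — component count 2 -> 3.
New components: {0,1,3,5} {2} {4}
Are 4 and 5 in the same component? no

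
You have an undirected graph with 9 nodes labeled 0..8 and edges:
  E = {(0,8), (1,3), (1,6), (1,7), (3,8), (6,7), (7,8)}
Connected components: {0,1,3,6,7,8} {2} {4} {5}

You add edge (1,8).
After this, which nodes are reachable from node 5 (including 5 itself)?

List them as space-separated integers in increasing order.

Before: nodes reachable from 5: {5}
Adding (1,8): both endpoints already in same component. Reachability from 5 unchanged.
After: nodes reachable from 5: {5}

Answer: 5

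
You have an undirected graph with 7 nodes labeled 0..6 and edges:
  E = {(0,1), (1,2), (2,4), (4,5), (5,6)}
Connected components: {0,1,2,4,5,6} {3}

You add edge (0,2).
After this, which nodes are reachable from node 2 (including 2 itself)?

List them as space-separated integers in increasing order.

Before: nodes reachable from 2: {0,1,2,4,5,6}
Adding (0,2): both endpoints already in same component. Reachability from 2 unchanged.
After: nodes reachable from 2: {0,1,2,4,5,6}

Answer: 0 1 2 4 5 6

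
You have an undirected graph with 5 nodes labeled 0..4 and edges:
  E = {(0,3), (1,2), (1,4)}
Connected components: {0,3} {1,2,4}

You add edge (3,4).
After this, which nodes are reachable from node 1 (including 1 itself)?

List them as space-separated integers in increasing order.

Answer: 0 1 2 3 4

Derivation:
Before: nodes reachable from 1: {1,2,4}
Adding (3,4): merges 1's component with another. Reachability grows.
After: nodes reachable from 1: {0,1,2,3,4}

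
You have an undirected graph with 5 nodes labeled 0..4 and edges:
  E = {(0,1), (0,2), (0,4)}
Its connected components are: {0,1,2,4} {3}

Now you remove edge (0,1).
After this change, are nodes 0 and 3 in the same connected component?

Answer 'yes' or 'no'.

Initial components: {0,1,2,4} {3}
Removing edge (0,1): it was a bridge — component count 2 -> 3.
New components: {0,2,4} {1} {3}
Are 0 and 3 in the same component? no

Answer: no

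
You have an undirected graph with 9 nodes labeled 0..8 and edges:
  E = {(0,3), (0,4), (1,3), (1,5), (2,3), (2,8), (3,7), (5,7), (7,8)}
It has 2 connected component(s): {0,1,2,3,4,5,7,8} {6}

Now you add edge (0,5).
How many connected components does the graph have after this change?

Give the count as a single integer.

Initial component count: 2
Add (0,5): endpoints already in same component. Count unchanged: 2.
New component count: 2

Answer: 2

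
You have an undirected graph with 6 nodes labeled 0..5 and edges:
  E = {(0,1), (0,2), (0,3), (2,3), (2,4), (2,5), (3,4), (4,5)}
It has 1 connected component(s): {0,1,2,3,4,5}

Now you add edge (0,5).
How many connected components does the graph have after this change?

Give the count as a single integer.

Initial component count: 1
Add (0,5): endpoints already in same component. Count unchanged: 1.
New component count: 1

Answer: 1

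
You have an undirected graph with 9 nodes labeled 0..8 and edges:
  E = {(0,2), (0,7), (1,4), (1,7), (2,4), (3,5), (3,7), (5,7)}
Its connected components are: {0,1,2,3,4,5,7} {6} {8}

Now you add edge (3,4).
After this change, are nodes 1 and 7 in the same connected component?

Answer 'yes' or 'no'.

Initial components: {0,1,2,3,4,5,7} {6} {8}
Adding edge (3,4): both already in same component {0,1,2,3,4,5,7}. No change.
New components: {0,1,2,3,4,5,7} {6} {8}
Are 1 and 7 in the same component? yes

Answer: yes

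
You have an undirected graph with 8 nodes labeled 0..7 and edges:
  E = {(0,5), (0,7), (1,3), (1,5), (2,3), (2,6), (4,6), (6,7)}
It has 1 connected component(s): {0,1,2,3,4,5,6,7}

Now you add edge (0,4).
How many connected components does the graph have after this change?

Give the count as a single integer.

Initial component count: 1
Add (0,4): endpoints already in same component. Count unchanged: 1.
New component count: 1

Answer: 1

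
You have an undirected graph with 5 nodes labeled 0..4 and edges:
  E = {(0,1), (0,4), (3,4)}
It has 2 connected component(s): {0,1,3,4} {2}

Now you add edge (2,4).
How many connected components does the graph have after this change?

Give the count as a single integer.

Initial component count: 2
Add (2,4): merges two components. Count decreases: 2 -> 1.
New component count: 1

Answer: 1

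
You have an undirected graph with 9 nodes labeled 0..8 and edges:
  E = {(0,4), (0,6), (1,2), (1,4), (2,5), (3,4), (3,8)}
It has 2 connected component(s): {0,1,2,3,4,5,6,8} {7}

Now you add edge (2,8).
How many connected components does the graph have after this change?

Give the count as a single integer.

Initial component count: 2
Add (2,8): endpoints already in same component. Count unchanged: 2.
New component count: 2

Answer: 2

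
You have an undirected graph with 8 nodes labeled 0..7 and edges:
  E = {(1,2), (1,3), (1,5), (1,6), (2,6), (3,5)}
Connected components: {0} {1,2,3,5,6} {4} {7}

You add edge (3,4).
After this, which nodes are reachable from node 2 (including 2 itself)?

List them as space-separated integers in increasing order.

Before: nodes reachable from 2: {1,2,3,5,6}
Adding (3,4): merges 2's component with another. Reachability grows.
After: nodes reachable from 2: {1,2,3,4,5,6}

Answer: 1 2 3 4 5 6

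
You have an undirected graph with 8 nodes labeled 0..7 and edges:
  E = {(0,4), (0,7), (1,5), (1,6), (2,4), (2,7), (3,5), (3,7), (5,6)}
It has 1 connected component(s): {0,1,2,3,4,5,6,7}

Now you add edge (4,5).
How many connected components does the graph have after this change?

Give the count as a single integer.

Initial component count: 1
Add (4,5): endpoints already in same component. Count unchanged: 1.
New component count: 1

Answer: 1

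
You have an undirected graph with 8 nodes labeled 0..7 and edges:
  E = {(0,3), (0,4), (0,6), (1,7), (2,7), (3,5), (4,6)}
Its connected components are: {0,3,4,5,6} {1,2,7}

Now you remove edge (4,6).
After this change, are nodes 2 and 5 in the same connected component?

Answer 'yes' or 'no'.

Initial components: {0,3,4,5,6} {1,2,7}
Removing edge (4,6): not a bridge — component count unchanged at 2.
New components: {0,3,4,5,6} {1,2,7}
Are 2 and 5 in the same component? no

Answer: no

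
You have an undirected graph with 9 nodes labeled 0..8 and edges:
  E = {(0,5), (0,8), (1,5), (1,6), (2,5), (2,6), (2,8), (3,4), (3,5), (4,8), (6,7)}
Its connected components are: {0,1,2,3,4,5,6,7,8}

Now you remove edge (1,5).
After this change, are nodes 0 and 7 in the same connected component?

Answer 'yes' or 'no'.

Initial components: {0,1,2,3,4,5,6,7,8}
Removing edge (1,5): not a bridge — component count unchanged at 1.
New components: {0,1,2,3,4,5,6,7,8}
Are 0 and 7 in the same component? yes

Answer: yes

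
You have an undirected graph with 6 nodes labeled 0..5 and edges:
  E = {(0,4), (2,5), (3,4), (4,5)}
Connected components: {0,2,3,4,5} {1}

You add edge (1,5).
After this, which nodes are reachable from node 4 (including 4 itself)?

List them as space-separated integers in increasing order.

Answer: 0 1 2 3 4 5

Derivation:
Before: nodes reachable from 4: {0,2,3,4,5}
Adding (1,5): merges 4's component with another. Reachability grows.
After: nodes reachable from 4: {0,1,2,3,4,5}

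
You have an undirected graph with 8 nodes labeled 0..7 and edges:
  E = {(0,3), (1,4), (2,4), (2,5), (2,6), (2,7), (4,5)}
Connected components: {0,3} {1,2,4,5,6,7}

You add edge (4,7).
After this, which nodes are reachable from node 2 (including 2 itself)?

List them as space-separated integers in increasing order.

Before: nodes reachable from 2: {1,2,4,5,6,7}
Adding (4,7): both endpoints already in same component. Reachability from 2 unchanged.
After: nodes reachable from 2: {1,2,4,5,6,7}

Answer: 1 2 4 5 6 7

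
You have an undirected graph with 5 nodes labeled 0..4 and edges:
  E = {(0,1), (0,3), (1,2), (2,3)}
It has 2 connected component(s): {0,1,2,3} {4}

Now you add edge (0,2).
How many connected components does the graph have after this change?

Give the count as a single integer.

Answer: 2

Derivation:
Initial component count: 2
Add (0,2): endpoints already in same component. Count unchanged: 2.
New component count: 2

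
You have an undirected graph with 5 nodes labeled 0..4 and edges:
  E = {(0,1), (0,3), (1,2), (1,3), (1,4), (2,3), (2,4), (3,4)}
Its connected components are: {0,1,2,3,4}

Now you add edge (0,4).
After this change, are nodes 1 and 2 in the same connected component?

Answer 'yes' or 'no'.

Answer: yes

Derivation:
Initial components: {0,1,2,3,4}
Adding edge (0,4): both already in same component {0,1,2,3,4}. No change.
New components: {0,1,2,3,4}
Are 1 and 2 in the same component? yes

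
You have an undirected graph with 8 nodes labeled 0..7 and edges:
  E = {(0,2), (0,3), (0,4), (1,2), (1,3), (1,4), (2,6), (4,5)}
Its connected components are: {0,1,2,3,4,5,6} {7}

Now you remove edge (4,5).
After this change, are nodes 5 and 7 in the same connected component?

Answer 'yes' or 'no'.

Initial components: {0,1,2,3,4,5,6} {7}
Removing edge (4,5): it was a bridge — component count 2 -> 3.
New components: {0,1,2,3,4,6} {5} {7}
Are 5 and 7 in the same component? no

Answer: no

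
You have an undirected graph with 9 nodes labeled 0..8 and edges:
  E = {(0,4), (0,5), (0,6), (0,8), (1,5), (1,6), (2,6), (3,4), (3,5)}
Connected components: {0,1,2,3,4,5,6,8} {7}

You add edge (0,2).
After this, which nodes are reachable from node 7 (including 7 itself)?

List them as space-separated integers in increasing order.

Before: nodes reachable from 7: {7}
Adding (0,2): both endpoints already in same component. Reachability from 7 unchanged.
After: nodes reachable from 7: {7}

Answer: 7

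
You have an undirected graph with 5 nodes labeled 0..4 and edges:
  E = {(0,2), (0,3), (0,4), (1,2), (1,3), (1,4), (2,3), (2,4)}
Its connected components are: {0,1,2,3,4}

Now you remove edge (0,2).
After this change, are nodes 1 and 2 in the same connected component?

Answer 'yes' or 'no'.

Initial components: {0,1,2,3,4}
Removing edge (0,2): not a bridge — component count unchanged at 1.
New components: {0,1,2,3,4}
Are 1 and 2 in the same component? yes

Answer: yes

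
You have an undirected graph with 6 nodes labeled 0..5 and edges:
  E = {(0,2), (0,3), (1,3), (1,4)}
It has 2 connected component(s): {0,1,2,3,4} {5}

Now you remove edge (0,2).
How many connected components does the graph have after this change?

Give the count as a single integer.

Initial component count: 2
Remove (0,2): it was a bridge. Count increases: 2 -> 3.
  After removal, components: {0,1,3,4} {2} {5}
New component count: 3

Answer: 3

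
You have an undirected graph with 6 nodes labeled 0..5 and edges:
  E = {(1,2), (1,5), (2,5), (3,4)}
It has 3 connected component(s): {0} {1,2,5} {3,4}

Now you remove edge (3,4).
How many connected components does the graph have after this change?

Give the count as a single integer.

Initial component count: 3
Remove (3,4): it was a bridge. Count increases: 3 -> 4.
  After removal, components: {0} {1,2,5} {3} {4}
New component count: 4

Answer: 4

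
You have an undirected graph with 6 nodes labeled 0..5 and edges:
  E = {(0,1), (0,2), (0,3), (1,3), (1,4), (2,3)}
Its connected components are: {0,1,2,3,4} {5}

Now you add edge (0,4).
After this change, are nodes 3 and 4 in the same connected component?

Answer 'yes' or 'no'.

Initial components: {0,1,2,3,4} {5}
Adding edge (0,4): both already in same component {0,1,2,3,4}. No change.
New components: {0,1,2,3,4} {5}
Are 3 and 4 in the same component? yes

Answer: yes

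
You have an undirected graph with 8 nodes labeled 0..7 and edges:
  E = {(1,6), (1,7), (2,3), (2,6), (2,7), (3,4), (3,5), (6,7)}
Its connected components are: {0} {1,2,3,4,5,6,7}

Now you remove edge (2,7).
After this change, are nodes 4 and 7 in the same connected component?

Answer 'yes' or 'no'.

Answer: yes

Derivation:
Initial components: {0} {1,2,3,4,5,6,7}
Removing edge (2,7): not a bridge — component count unchanged at 2.
New components: {0} {1,2,3,4,5,6,7}
Are 4 and 7 in the same component? yes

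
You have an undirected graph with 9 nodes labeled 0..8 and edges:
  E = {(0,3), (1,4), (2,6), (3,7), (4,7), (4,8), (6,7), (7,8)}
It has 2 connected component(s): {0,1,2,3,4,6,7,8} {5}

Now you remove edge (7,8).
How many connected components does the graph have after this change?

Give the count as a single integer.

Initial component count: 2
Remove (7,8): not a bridge. Count unchanged: 2.
  After removal, components: {0,1,2,3,4,6,7,8} {5}
New component count: 2

Answer: 2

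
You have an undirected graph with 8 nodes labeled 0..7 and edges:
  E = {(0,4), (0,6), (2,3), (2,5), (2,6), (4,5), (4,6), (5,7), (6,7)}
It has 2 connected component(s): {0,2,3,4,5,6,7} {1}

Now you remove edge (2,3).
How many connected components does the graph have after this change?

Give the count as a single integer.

Initial component count: 2
Remove (2,3): it was a bridge. Count increases: 2 -> 3.
  After removal, components: {0,2,4,5,6,7} {1} {3}
New component count: 3

Answer: 3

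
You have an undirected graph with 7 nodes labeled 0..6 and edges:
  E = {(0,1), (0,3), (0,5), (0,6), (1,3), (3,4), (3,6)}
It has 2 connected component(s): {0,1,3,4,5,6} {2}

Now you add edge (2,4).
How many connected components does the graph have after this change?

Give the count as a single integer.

Answer: 1

Derivation:
Initial component count: 2
Add (2,4): merges two components. Count decreases: 2 -> 1.
New component count: 1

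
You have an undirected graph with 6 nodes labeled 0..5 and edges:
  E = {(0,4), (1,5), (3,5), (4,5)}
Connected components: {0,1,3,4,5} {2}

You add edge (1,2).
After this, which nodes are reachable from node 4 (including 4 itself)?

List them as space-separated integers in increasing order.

Answer: 0 1 2 3 4 5

Derivation:
Before: nodes reachable from 4: {0,1,3,4,5}
Adding (1,2): merges 4's component with another. Reachability grows.
After: nodes reachable from 4: {0,1,2,3,4,5}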